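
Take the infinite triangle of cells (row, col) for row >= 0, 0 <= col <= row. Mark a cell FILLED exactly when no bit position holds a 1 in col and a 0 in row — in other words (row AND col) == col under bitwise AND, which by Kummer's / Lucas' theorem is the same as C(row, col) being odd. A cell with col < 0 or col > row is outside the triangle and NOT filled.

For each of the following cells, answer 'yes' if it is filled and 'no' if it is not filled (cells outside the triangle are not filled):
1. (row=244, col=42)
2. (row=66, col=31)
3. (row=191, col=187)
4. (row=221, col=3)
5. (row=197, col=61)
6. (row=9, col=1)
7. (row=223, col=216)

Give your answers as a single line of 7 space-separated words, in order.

(244,42): row=0b11110100, col=0b101010, row AND col = 0b100000 = 32; 32 != 42 -> empty
(66,31): row=0b1000010, col=0b11111, row AND col = 0b10 = 2; 2 != 31 -> empty
(191,187): row=0b10111111, col=0b10111011, row AND col = 0b10111011 = 187; 187 == 187 -> filled
(221,3): row=0b11011101, col=0b11, row AND col = 0b1 = 1; 1 != 3 -> empty
(197,61): row=0b11000101, col=0b111101, row AND col = 0b101 = 5; 5 != 61 -> empty
(9,1): row=0b1001, col=0b1, row AND col = 0b1 = 1; 1 == 1 -> filled
(223,216): row=0b11011111, col=0b11011000, row AND col = 0b11011000 = 216; 216 == 216 -> filled

Answer: no no yes no no yes yes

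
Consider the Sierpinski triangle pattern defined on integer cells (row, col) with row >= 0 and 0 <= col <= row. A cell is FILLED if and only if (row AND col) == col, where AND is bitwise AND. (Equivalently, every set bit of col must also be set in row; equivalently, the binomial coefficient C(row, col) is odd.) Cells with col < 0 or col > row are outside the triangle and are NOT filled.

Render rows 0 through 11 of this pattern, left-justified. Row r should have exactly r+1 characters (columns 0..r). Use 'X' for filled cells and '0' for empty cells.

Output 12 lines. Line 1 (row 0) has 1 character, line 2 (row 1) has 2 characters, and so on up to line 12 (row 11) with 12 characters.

r0=0: X
r1=1: XX
r2=10: X0X
r3=11: XXXX
r4=100: X000X
r5=101: XX00XX
r6=110: X0X0X0X
r7=111: XXXXXXXX
r8=1000: X0000000X
r9=1001: XX000000XX
r10=1010: X0X00000X0X
r11=1011: XXXX0000XXXX

Answer: X
XX
X0X
XXXX
X000X
XX00XX
X0X0X0X
XXXXXXXX
X0000000X
XX000000XX
X0X00000X0X
XXXX0000XXXX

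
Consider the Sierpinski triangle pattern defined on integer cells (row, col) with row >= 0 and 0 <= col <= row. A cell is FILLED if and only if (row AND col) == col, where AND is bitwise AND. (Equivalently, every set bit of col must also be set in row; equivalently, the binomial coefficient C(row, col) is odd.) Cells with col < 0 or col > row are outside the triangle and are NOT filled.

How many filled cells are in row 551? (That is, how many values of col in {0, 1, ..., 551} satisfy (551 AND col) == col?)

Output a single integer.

551 in binary = 1000100111
popcount(551) = number of 1-bits in 1000100111 = 5
A col c satisfies (551 AND c) == c iff every set bit of c is also set in 551; each of the 5 set bits of 551 can independently be on or off in c.
count = 2^5 = 32

Answer: 32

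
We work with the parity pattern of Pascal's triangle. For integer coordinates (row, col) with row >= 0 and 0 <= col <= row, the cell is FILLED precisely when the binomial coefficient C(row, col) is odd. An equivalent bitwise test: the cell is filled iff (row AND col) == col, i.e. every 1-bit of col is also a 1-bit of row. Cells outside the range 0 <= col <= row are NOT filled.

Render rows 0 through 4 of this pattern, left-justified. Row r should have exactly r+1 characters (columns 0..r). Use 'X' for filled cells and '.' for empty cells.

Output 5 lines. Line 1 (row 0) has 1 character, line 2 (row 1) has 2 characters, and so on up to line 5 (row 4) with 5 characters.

Answer: X
XX
X.X
XXXX
X...X

Derivation:
r0=0: X
r1=1: XX
r2=10: X.X
r3=11: XXXX
r4=100: X...X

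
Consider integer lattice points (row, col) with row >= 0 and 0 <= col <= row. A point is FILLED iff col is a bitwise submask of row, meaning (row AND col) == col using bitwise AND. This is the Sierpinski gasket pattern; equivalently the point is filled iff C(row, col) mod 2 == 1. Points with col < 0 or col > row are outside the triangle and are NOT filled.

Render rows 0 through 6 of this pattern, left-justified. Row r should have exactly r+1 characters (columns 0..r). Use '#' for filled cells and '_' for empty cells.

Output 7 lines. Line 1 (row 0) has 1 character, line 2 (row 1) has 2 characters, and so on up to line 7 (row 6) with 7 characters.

r0=0: #
r1=1: ##
r2=10: #_#
r3=11: ####
r4=100: #___#
r5=101: ##__##
r6=110: #_#_#_#

Answer: #
##
#_#
####
#___#
##__##
#_#_#_#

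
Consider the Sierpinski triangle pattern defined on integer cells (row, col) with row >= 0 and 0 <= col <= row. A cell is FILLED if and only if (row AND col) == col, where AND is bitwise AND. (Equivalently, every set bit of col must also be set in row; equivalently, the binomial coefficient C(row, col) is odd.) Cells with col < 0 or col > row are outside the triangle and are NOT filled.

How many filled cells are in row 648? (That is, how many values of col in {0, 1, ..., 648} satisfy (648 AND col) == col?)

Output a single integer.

648 in binary = 1010001000
popcount(648) = number of 1-bits in 1010001000 = 3
A col c satisfies (648 AND c) == c iff every set bit of c is also set in 648; each of the 3 set bits of 648 can independently be on or off in c.
count = 2^3 = 8

Answer: 8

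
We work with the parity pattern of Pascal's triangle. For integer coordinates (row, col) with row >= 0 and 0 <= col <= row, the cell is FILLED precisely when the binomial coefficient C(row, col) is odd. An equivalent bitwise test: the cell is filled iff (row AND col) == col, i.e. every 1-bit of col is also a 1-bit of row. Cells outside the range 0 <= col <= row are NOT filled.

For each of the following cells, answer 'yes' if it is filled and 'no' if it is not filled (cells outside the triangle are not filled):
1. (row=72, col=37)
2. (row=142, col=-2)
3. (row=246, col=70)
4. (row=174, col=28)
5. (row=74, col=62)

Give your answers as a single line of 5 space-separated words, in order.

Answer: no no yes no no

Derivation:
(72,37): row=0b1001000, col=0b100101, row AND col = 0b0 = 0; 0 != 37 -> empty
(142,-2): col outside [0, 142] -> not filled
(246,70): row=0b11110110, col=0b1000110, row AND col = 0b1000110 = 70; 70 == 70 -> filled
(174,28): row=0b10101110, col=0b11100, row AND col = 0b1100 = 12; 12 != 28 -> empty
(74,62): row=0b1001010, col=0b111110, row AND col = 0b1010 = 10; 10 != 62 -> empty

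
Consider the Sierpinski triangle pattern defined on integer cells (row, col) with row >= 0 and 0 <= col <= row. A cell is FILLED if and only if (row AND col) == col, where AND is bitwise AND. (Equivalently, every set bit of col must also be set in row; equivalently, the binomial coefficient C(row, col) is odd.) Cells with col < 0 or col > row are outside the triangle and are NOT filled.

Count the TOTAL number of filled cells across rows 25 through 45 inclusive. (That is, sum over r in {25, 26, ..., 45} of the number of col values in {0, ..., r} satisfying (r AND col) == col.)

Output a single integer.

r25=11001 pc3: +8 =8
r26=11010 pc3: +8 =16
r27=11011 pc4: +16 =32
r28=11100 pc3: +8 =40
r29=11101 pc4: +16 =56
r30=11110 pc4: +16 =72
r31=11111 pc5: +32 =104
r32=100000 pc1: +2 =106
r33=100001 pc2: +4 =110
r34=100010 pc2: +4 =114
r35=100011 pc3: +8 =122
r36=100100 pc2: +4 =126
r37=100101 pc3: +8 =134
r38=100110 pc3: +8 =142
r39=100111 pc4: +16 =158
r40=101000 pc2: +4 =162
r41=101001 pc3: +8 =170
r42=101010 pc3: +8 =178
r43=101011 pc4: +16 =194
r44=101100 pc3: +8 =202
r45=101101 pc4: +16 =218

Answer: 218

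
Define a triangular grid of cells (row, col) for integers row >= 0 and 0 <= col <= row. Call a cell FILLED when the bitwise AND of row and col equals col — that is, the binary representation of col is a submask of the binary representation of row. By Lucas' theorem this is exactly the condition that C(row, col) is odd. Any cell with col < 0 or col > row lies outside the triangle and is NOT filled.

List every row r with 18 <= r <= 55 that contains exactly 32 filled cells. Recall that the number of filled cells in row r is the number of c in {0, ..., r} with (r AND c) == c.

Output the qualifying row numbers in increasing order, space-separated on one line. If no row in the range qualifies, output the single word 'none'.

Answer: 31 47 55

Derivation:
Row r has 2^popcount(r) filled cells, so we need popcount(r) = log2(32) = 5.
Scan r = 18..55 and keep those with exactly 5 one-bits:
r=18=10010 popcount=2 -> skip
r=19=10011 popcount=3 -> skip
r=20=10100 popcount=2 -> skip
r=21=10101 popcount=3 -> skip
r=22=10110 popcount=3 -> skip
r=23=10111 popcount=4 -> skip
r=24=11000 popcount=2 -> skip
r=25=11001 popcount=3 -> skip
r=26=11010 popcount=3 -> skip
r=27=11011 popcount=4 -> skip
r=28=11100 popcount=3 -> skip
r=29=11101 popcount=4 -> skip
r=30=11110 popcount=4 -> skip
r=31=11111 popcount=5 -> KEEP
r=32=100000 popcount=1 -> skip
r=33=100001 popcount=2 -> skip
r=34=100010 popcount=2 -> skip
r=35=100011 popcount=3 -> skip
r=36=100100 popcount=2 -> skip
r=37=100101 popcount=3 -> skip
r=38=100110 popcount=3 -> skip
r=39=100111 popcount=4 -> skip
r=40=101000 popcount=2 -> skip
r=41=101001 popcount=3 -> skip
r=42=101010 popcount=3 -> skip
r=43=101011 popcount=4 -> skip
r=44=101100 popcount=3 -> skip
r=45=101101 popcount=4 -> skip
r=46=101110 popcount=4 -> skip
r=47=101111 popcount=5 -> KEEP
r=48=110000 popcount=2 -> skip
r=49=110001 popcount=3 -> skip
r=50=110010 popcount=3 -> skip
r=51=110011 popcount=4 -> skip
r=52=110100 popcount=3 -> skip
r=53=110101 popcount=4 -> skip
r=54=110110 popcount=4 -> skip
r=55=110111 popcount=5 -> KEEP
Kept rows: 31 47 55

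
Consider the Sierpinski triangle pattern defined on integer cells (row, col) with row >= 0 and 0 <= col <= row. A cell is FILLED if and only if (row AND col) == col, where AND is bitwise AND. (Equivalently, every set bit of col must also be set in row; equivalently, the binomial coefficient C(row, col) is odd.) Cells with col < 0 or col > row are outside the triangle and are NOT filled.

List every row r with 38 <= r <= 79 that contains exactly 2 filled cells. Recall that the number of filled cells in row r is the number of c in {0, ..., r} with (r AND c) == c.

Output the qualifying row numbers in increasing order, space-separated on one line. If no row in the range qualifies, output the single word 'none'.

Row r has 2^popcount(r) filled cells, so we need popcount(r) = log2(2) = 1.
Scan r = 38..79 and keep those with exactly 1 one-bits:
r=38=100110 popcount=3 -> skip
r=39=100111 popcount=4 -> skip
r=40=101000 popcount=2 -> skip
r=41=101001 popcount=3 -> skip
r=42=101010 popcount=3 -> skip
r=43=101011 popcount=4 -> skip
r=44=101100 popcount=3 -> skip
r=45=101101 popcount=4 -> skip
r=46=101110 popcount=4 -> skip
r=47=101111 popcount=5 -> skip
r=48=110000 popcount=2 -> skip
r=49=110001 popcount=3 -> skip
r=50=110010 popcount=3 -> skip
r=51=110011 popcount=4 -> skip
r=52=110100 popcount=3 -> skip
r=53=110101 popcount=4 -> skip
r=54=110110 popcount=4 -> skip
r=55=110111 popcount=5 -> skip
r=56=111000 popcount=3 -> skip
r=57=111001 popcount=4 -> skip
r=58=111010 popcount=4 -> skip
r=59=111011 popcount=5 -> skip
r=60=111100 popcount=4 -> skip
r=61=111101 popcount=5 -> skip
r=62=111110 popcount=5 -> skip
r=63=111111 popcount=6 -> skip
r=64=1000000 popcount=1 -> KEEP
r=65=1000001 popcount=2 -> skip
r=66=1000010 popcount=2 -> skip
r=67=1000011 popcount=3 -> skip
r=68=1000100 popcount=2 -> skip
r=69=1000101 popcount=3 -> skip
r=70=1000110 popcount=3 -> skip
r=71=1000111 popcount=4 -> skip
r=72=1001000 popcount=2 -> skip
r=73=1001001 popcount=3 -> skip
r=74=1001010 popcount=3 -> skip
r=75=1001011 popcount=4 -> skip
r=76=1001100 popcount=3 -> skip
r=77=1001101 popcount=4 -> skip
r=78=1001110 popcount=4 -> skip
r=79=1001111 popcount=5 -> skip
Kept rows: 64

Answer: 64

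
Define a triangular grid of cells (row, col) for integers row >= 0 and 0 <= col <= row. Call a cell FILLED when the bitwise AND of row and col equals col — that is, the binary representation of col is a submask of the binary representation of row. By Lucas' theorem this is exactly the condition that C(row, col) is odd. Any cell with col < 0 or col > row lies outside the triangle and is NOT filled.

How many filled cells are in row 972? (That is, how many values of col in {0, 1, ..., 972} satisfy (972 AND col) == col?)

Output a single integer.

Answer: 64

Derivation:
972 in binary = 1111001100
popcount(972) = number of 1-bits in 1111001100 = 6
A col c satisfies (972 AND c) == c iff every set bit of c is also set in 972; each of the 6 set bits of 972 can independently be on or off in c.
count = 2^6 = 64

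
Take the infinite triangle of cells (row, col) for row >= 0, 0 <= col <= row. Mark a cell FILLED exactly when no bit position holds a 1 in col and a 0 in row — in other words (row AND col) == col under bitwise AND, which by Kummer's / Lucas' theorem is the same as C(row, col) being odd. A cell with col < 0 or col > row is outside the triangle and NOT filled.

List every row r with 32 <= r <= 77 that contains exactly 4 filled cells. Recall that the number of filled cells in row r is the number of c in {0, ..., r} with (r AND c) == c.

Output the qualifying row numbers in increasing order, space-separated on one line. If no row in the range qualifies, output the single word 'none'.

Row r has 2^popcount(r) filled cells, so we need popcount(r) = log2(4) = 2.
Scan r = 32..77 and keep those with exactly 2 one-bits:
r=32=100000 popcount=1 -> skip
r=33=100001 popcount=2 -> KEEP
r=34=100010 popcount=2 -> KEEP
r=35=100011 popcount=3 -> skip
r=36=100100 popcount=2 -> KEEP
r=37=100101 popcount=3 -> skip
r=38=100110 popcount=3 -> skip
r=39=100111 popcount=4 -> skip
r=40=101000 popcount=2 -> KEEP
r=41=101001 popcount=3 -> skip
r=42=101010 popcount=3 -> skip
r=43=101011 popcount=4 -> skip
r=44=101100 popcount=3 -> skip
r=45=101101 popcount=4 -> skip
r=46=101110 popcount=4 -> skip
r=47=101111 popcount=5 -> skip
r=48=110000 popcount=2 -> KEEP
r=49=110001 popcount=3 -> skip
r=50=110010 popcount=3 -> skip
r=51=110011 popcount=4 -> skip
r=52=110100 popcount=3 -> skip
r=53=110101 popcount=4 -> skip
r=54=110110 popcount=4 -> skip
r=55=110111 popcount=5 -> skip
r=56=111000 popcount=3 -> skip
r=57=111001 popcount=4 -> skip
r=58=111010 popcount=4 -> skip
r=59=111011 popcount=5 -> skip
r=60=111100 popcount=4 -> skip
r=61=111101 popcount=5 -> skip
r=62=111110 popcount=5 -> skip
r=63=111111 popcount=6 -> skip
r=64=1000000 popcount=1 -> skip
r=65=1000001 popcount=2 -> KEEP
r=66=1000010 popcount=2 -> KEEP
r=67=1000011 popcount=3 -> skip
r=68=1000100 popcount=2 -> KEEP
r=69=1000101 popcount=3 -> skip
r=70=1000110 popcount=3 -> skip
r=71=1000111 popcount=4 -> skip
r=72=1001000 popcount=2 -> KEEP
r=73=1001001 popcount=3 -> skip
r=74=1001010 popcount=3 -> skip
r=75=1001011 popcount=4 -> skip
r=76=1001100 popcount=3 -> skip
r=77=1001101 popcount=4 -> skip
Kept rows: 33 34 36 40 48 65 66 68 72

Answer: 33 34 36 40 48 65 66 68 72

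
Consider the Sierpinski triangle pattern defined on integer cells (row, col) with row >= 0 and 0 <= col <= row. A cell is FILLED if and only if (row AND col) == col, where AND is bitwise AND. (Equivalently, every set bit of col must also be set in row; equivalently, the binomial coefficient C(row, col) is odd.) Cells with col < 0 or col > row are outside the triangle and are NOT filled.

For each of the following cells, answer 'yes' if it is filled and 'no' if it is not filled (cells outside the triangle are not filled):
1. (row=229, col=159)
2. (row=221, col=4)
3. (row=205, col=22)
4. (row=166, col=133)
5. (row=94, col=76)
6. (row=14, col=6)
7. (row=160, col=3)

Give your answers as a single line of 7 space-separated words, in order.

Answer: no yes no no yes yes no

Derivation:
(229,159): row=0b11100101, col=0b10011111, row AND col = 0b10000101 = 133; 133 != 159 -> empty
(221,4): row=0b11011101, col=0b100, row AND col = 0b100 = 4; 4 == 4 -> filled
(205,22): row=0b11001101, col=0b10110, row AND col = 0b100 = 4; 4 != 22 -> empty
(166,133): row=0b10100110, col=0b10000101, row AND col = 0b10000100 = 132; 132 != 133 -> empty
(94,76): row=0b1011110, col=0b1001100, row AND col = 0b1001100 = 76; 76 == 76 -> filled
(14,6): row=0b1110, col=0b110, row AND col = 0b110 = 6; 6 == 6 -> filled
(160,3): row=0b10100000, col=0b11, row AND col = 0b0 = 0; 0 != 3 -> empty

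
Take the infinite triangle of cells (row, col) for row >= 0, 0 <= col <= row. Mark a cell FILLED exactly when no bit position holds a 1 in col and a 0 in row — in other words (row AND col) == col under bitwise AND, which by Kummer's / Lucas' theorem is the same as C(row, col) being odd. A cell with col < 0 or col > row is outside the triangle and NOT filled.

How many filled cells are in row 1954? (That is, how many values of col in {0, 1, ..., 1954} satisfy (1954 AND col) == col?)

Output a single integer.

1954 in binary = 11110100010
popcount(1954) = number of 1-bits in 11110100010 = 6
A col c satisfies (1954 AND c) == c iff every set bit of c is also set in 1954; each of the 6 set bits of 1954 can independently be on or off in c.
count = 2^6 = 64

Answer: 64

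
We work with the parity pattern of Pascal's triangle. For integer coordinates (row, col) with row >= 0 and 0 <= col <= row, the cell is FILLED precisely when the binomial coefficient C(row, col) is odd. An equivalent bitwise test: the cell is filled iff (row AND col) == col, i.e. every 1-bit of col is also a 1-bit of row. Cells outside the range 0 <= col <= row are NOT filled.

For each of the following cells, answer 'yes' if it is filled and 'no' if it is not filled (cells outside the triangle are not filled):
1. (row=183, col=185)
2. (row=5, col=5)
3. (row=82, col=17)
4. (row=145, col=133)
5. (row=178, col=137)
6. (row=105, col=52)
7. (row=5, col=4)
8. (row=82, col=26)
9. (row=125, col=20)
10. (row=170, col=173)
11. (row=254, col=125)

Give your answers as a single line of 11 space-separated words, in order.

(183,185): col outside [0, 183] -> not filled
(5,5): row=0b101, col=0b101, row AND col = 0b101 = 5; 5 == 5 -> filled
(82,17): row=0b1010010, col=0b10001, row AND col = 0b10000 = 16; 16 != 17 -> empty
(145,133): row=0b10010001, col=0b10000101, row AND col = 0b10000001 = 129; 129 != 133 -> empty
(178,137): row=0b10110010, col=0b10001001, row AND col = 0b10000000 = 128; 128 != 137 -> empty
(105,52): row=0b1101001, col=0b110100, row AND col = 0b100000 = 32; 32 != 52 -> empty
(5,4): row=0b101, col=0b100, row AND col = 0b100 = 4; 4 == 4 -> filled
(82,26): row=0b1010010, col=0b11010, row AND col = 0b10010 = 18; 18 != 26 -> empty
(125,20): row=0b1111101, col=0b10100, row AND col = 0b10100 = 20; 20 == 20 -> filled
(170,173): col outside [0, 170] -> not filled
(254,125): row=0b11111110, col=0b1111101, row AND col = 0b1111100 = 124; 124 != 125 -> empty

Answer: no yes no no no no yes no yes no no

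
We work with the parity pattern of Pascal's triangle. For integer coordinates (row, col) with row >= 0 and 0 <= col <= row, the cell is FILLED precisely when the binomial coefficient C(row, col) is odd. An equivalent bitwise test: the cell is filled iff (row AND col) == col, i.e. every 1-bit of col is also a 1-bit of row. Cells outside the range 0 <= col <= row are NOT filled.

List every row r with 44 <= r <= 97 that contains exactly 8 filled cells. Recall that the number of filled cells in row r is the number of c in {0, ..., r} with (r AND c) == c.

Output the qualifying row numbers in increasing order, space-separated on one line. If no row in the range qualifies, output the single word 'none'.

Row r has 2^popcount(r) filled cells, so we need popcount(r) = log2(8) = 3.
Scan r = 44..97 and keep those with exactly 3 one-bits:
r=44=101100 popcount=3 -> KEEP
r=45=101101 popcount=4 -> skip
r=46=101110 popcount=4 -> skip
r=47=101111 popcount=5 -> skip
r=48=110000 popcount=2 -> skip
r=49=110001 popcount=3 -> KEEP
r=50=110010 popcount=3 -> KEEP
r=51=110011 popcount=4 -> skip
r=52=110100 popcount=3 -> KEEP
r=53=110101 popcount=4 -> skip
r=54=110110 popcount=4 -> skip
r=55=110111 popcount=5 -> skip
r=56=111000 popcount=3 -> KEEP
r=57=111001 popcount=4 -> skip
r=58=111010 popcount=4 -> skip
r=59=111011 popcount=5 -> skip
r=60=111100 popcount=4 -> skip
r=61=111101 popcount=5 -> skip
r=62=111110 popcount=5 -> skip
r=63=111111 popcount=6 -> skip
r=64=1000000 popcount=1 -> skip
r=65=1000001 popcount=2 -> skip
r=66=1000010 popcount=2 -> skip
r=67=1000011 popcount=3 -> KEEP
r=68=1000100 popcount=2 -> skip
r=69=1000101 popcount=3 -> KEEP
r=70=1000110 popcount=3 -> KEEP
r=71=1000111 popcount=4 -> skip
r=72=1001000 popcount=2 -> skip
r=73=1001001 popcount=3 -> KEEP
r=74=1001010 popcount=3 -> KEEP
r=75=1001011 popcount=4 -> skip
r=76=1001100 popcount=3 -> KEEP
r=77=1001101 popcount=4 -> skip
r=78=1001110 popcount=4 -> skip
r=79=1001111 popcount=5 -> skip
r=80=1010000 popcount=2 -> skip
r=81=1010001 popcount=3 -> KEEP
r=82=1010010 popcount=3 -> KEEP
r=83=1010011 popcount=4 -> skip
r=84=1010100 popcount=3 -> KEEP
r=85=1010101 popcount=4 -> skip
r=86=1010110 popcount=4 -> skip
r=87=1010111 popcount=5 -> skip
r=88=1011000 popcount=3 -> KEEP
r=89=1011001 popcount=4 -> skip
r=90=1011010 popcount=4 -> skip
r=91=1011011 popcount=5 -> skip
r=92=1011100 popcount=4 -> skip
r=93=1011101 popcount=5 -> skip
r=94=1011110 popcount=5 -> skip
r=95=1011111 popcount=6 -> skip
r=96=1100000 popcount=2 -> skip
r=97=1100001 popcount=3 -> KEEP
Kept rows: 44 49 50 52 56 67 69 70 73 74 76 81 82 84 88 97

Answer: 44 49 50 52 56 67 69 70 73 74 76 81 82 84 88 97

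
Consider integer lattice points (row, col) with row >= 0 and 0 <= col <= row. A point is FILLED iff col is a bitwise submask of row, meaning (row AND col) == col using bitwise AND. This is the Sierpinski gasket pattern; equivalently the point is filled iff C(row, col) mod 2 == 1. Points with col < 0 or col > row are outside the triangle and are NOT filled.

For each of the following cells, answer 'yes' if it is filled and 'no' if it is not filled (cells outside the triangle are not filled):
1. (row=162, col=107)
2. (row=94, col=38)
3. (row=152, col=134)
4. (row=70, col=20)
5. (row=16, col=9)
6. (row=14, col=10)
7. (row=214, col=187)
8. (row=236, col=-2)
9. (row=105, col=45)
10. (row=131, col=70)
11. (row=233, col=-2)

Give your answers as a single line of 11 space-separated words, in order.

Answer: no no no no no yes no no no no no

Derivation:
(162,107): row=0b10100010, col=0b1101011, row AND col = 0b100010 = 34; 34 != 107 -> empty
(94,38): row=0b1011110, col=0b100110, row AND col = 0b110 = 6; 6 != 38 -> empty
(152,134): row=0b10011000, col=0b10000110, row AND col = 0b10000000 = 128; 128 != 134 -> empty
(70,20): row=0b1000110, col=0b10100, row AND col = 0b100 = 4; 4 != 20 -> empty
(16,9): row=0b10000, col=0b1001, row AND col = 0b0 = 0; 0 != 9 -> empty
(14,10): row=0b1110, col=0b1010, row AND col = 0b1010 = 10; 10 == 10 -> filled
(214,187): row=0b11010110, col=0b10111011, row AND col = 0b10010010 = 146; 146 != 187 -> empty
(236,-2): col outside [0, 236] -> not filled
(105,45): row=0b1101001, col=0b101101, row AND col = 0b101001 = 41; 41 != 45 -> empty
(131,70): row=0b10000011, col=0b1000110, row AND col = 0b10 = 2; 2 != 70 -> empty
(233,-2): col outside [0, 233] -> not filled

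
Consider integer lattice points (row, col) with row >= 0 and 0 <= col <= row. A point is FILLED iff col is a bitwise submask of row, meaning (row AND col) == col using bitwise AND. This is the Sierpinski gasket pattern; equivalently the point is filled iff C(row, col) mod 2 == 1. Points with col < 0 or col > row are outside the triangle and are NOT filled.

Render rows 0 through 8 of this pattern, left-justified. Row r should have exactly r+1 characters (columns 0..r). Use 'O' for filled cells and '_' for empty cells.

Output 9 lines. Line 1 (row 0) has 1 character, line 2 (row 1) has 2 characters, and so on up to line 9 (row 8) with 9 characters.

r0=0: O
r1=1: OO
r2=10: O_O
r3=11: OOOO
r4=100: O___O
r5=101: OO__OO
r6=110: O_O_O_O
r7=111: OOOOOOOO
r8=1000: O_______O

Answer: O
OO
O_O
OOOO
O___O
OO__OO
O_O_O_O
OOOOOOOO
O_______O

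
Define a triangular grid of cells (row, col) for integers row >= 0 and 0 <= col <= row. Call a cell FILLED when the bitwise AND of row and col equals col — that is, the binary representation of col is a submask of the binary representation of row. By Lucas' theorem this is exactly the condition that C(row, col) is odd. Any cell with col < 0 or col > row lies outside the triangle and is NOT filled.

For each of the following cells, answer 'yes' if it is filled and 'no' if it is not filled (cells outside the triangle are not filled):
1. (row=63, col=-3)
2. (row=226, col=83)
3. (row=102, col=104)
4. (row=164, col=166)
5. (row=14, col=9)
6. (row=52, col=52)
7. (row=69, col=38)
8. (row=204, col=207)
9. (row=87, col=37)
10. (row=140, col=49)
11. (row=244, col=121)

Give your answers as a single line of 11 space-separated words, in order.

Answer: no no no no no yes no no no no no

Derivation:
(63,-3): col outside [0, 63] -> not filled
(226,83): row=0b11100010, col=0b1010011, row AND col = 0b1000010 = 66; 66 != 83 -> empty
(102,104): col outside [0, 102] -> not filled
(164,166): col outside [0, 164] -> not filled
(14,9): row=0b1110, col=0b1001, row AND col = 0b1000 = 8; 8 != 9 -> empty
(52,52): row=0b110100, col=0b110100, row AND col = 0b110100 = 52; 52 == 52 -> filled
(69,38): row=0b1000101, col=0b100110, row AND col = 0b100 = 4; 4 != 38 -> empty
(204,207): col outside [0, 204] -> not filled
(87,37): row=0b1010111, col=0b100101, row AND col = 0b101 = 5; 5 != 37 -> empty
(140,49): row=0b10001100, col=0b110001, row AND col = 0b0 = 0; 0 != 49 -> empty
(244,121): row=0b11110100, col=0b1111001, row AND col = 0b1110000 = 112; 112 != 121 -> empty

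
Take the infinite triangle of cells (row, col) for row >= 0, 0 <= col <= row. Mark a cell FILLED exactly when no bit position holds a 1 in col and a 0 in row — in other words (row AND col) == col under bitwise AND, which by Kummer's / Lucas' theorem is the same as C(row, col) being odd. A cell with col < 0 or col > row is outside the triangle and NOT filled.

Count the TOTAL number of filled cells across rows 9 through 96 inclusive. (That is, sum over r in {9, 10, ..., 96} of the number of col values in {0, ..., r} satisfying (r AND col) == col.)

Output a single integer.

r9=1001 pc2: +4 =4
r10=1010 pc2: +4 =8
r11=1011 pc3: +8 =16
r12=1100 pc2: +4 =20
r13=1101 pc3: +8 =28
r14=1110 pc3: +8 =36
r15=1111 pc4: +16 =52
r16=10000 pc1: +2 =54
r17=10001 pc2: +4 =58
r18=10010 pc2: +4 =62
r19=10011 pc3: +8 =70
r20=10100 pc2: +4 =74
r21=10101 pc3: +8 =82
r22=10110 pc3: +8 =90
r23=10111 pc4: +16 =106
r24=11000 pc2: +4 =110
r25=11001 pc3: +8 =118
r26=11010 pc3: +8 =126
r27=11011 pc4: +16 =142
r28=11100 pc3: +8 =150
r29=11101 pc4: +16 =166
r30=11110 pc4: +16 =182
r31=11111 pc5: +32 =214
r32=100000 pc1: +2 =216
r33=100001 pc2: +4 =220
r34=100010 pc2: +4 =224
r35=100011 pc3: +8 =232
r36=100100 pc2: +4 =236
r37=100101 pc3: +8 =244
r38=100110 pc3: +8 =252
r39=100111 pc4: +16 =268
r40=101000 pc2: +4 =272
r41=101001 pc3: +8 =280
r42=101010 pc3: +8 =288
r43=101011 pc4: +16 =304
r44=101100 pc3: +8 =312
r45=101101 pc4: +16 =328
r46=101110 pc4: +16 =344
r47=101111 pc5: +32 =376
r48=110000 pc2: +4 =380
r49=110001 pc3: +8 =388
r50=110010 pc3: +8 =396
r51=110011 pc4: +16 =412
r52=110100 pc3: +8 =420
r53=110101 pc4: +16 =436
r54=110110 pc4: +16 =452
r55=110111 pc5: +32 =484
r56=111000 pc3: +8 =492
r57=111001 pc4: +16 =508
r58=111010 pc4: +16 =524
r59=111011 pc5: +32 =556
r60=111100 pc4: +16 =572
r61=111101 pc5: +32 =604
r62=111110 pc5: +32 =636
r63=111111 pc6: +64 =700
r64=1000000 pc1: +2 =702
r65=1000001 pc2: +4 =706
r66=1000010 pc2: +4 =710
r67=1000011 pc3: +8 =718
r68=1000100 pc2: +4 =722
r69=1000101 pc3: +8 =730
r70=1000110 pc3: +8 =738
r71=1000111 pc4: +16 =754
r72=1001000 pc2: +4 =758
r73=1001001 pc3: +8 =766
r74=1001010 pc3: +8 =774
r75=1001011 pc4: +16 =790
r76=1001100 pc3: +8 =798
r77=1001101 pc4: +16 =814
r78=1001110 pc4: +16 =830
r79=1001111 pc5: +32 =862
r80=1010000 pc2: +4 =866
r81=1010001 pc3: +8 =874
r82=1010010 pc3: +8 =882
r83=1010011 pc4: +16 =898
r84=1010100 pc3: +8 =906
r85=1010101 pc4: +16 =922
r86=1010110 pc4: +16 =938
r87=1010111 pc5: +32 =970
r88=1011000 pc3: +8 =978
r89=1011001 pc4: +16 =994
r90=1011010 pc4: +16 =1010
r91=1011011 pc5: +32 =1042
r92=1011100 pc4: +16 =1058
r93=1011101 pc5: +32 =1090
r94=1011110 pc5: +32 =1122
r95=1011111 pc6: +64 =1186
r96=1100000 pc2: +4 =1190

Answer: 1190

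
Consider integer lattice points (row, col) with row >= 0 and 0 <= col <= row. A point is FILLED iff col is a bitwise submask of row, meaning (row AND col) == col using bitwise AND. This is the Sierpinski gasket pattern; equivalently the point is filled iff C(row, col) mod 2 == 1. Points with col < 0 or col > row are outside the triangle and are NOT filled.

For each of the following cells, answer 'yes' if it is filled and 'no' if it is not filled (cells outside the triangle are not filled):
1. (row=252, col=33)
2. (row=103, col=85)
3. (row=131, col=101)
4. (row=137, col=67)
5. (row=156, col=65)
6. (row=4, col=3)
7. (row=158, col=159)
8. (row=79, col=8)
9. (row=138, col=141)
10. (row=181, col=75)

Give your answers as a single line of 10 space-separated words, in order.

Answer: no no no no no no no yes no no

Derivation:
(252,33): row=0b11111100, col=0b100001, row AND col = 0b100000 = 32; 32 != 33 -> empty
(103,85): row=0b1100111, col=0b1010101, row AND col = 0b1000101 = 69; 69 != 85 -> empty
(131,101): row=0b10000011, col=0b1100101, row AND col = 0b1 = 1; 1 != 101 -> empty
(137,67): row=0b10001001, col=0b1000011, row AND col = 0b1 = 1; 1 != 67 -> empty
(156,65): row=0b10011100, col=0b1000001, row AND col = 0b0 = 0; 0 != 65 -> empty
(4,3): row=0b100, col=0b11, row AND col = 0b0 = 0; 0 != 3 -> empty
(158,159): col outside [0, 158] -> not filled
(79,8): row=0b1001111, col=0b1000, row AND col = 0b1000 = 8; 8 == 8 -> filled
(138,141): col outside [0, 138] -> not filled
(181,75): row=0b10110101, col=0b1001011, row AND col = 0b1 = 1; 1 != 75 -> empty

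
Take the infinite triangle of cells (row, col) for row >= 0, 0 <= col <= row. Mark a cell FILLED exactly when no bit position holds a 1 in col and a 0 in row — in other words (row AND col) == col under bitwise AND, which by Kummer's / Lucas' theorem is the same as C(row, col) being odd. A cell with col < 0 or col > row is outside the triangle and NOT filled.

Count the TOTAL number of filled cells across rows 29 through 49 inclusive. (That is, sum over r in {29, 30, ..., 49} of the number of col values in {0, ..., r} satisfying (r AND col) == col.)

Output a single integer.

Answer: 238

Derivation:
r29=11101 pc4: +16 =16
r30=11110 pc4: +16 =32
r31=11111 pc5: +32 =64
r32=100000 pc1: +2 =66
r33=100001 pc2: +4 =70
r34=100010 pc2: +4 =74
r35=100011 pc3: +8 =82
r36=100100 pc2: +4 =86
r37=100101 pc3: +8 =94
r38=100110 pc3: +8 =102
r39=100111 pc4: +16 =118
r40=101000 pc2: +4 =122
r41=101001 pc3: +8 =130
r42=101010 pc3: +8 =138
r43=101011 pc4: +16 =154
r44=101100 pc3: +8 =162
r45=101101 pc4: +16 =178
r46=101110 pc4: +16 =194
r47=101111 pc5: +32 =226
r48=110000 pc2: +4 =230
r49=110001 pc3: +8 =238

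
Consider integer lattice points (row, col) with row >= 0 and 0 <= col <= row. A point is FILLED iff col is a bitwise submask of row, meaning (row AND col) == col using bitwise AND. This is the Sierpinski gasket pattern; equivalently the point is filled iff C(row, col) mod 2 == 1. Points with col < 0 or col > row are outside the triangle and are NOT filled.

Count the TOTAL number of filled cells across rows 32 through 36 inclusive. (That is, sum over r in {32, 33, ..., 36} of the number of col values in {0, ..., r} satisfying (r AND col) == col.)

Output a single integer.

r32=100000 pc1: +2 =2
r33=100001 pc2: +4 =6
r34=100010 pc2: +4 =10
r35=100011 pc3: +8 =18
r36=100100 pc2: +4 =22

Answer: 22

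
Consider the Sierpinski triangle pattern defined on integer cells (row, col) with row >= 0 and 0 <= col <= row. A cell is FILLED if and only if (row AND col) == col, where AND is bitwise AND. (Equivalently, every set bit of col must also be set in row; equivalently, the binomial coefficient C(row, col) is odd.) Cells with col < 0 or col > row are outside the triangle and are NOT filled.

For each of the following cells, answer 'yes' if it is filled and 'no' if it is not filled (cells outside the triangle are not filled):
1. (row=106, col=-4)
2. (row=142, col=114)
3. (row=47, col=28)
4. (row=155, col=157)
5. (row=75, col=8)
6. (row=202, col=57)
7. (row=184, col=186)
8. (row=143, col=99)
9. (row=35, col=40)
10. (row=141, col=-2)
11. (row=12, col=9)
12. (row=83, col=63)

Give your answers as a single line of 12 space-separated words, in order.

Answer: no no no no yes no no no no no no no

Derivation:
(106,-4): col outside [0, 106] -> not filled
(142,114): row=0b10001110, col=0b1110010, row AND col = 0b10 = 2; 2 != 114 -> empty
(47,28): row=0b101111, col=0b11100, row AND col = 0b1100 = 12; 12 != 28 -> empty
(155,157): col outside [0, 155] -> not filled
(75,8): row=0b1001011, col=0b1000, row AND col = 0b1000 = 8; 8 == 8 -> filled
(202,57): row=0b11001010, col=0b111001, row AND col = 0b1000 = 8; 8 != 57 -> empty
(184,186): col outside [0, 184] -> not filled
(143,99): row=0b10001111, col=0b1100011, row AND col = 0b11 = 3; 3 != 99 -> empty
(35,40): col outside [0, 35] -> not filled
(141,-2): col outside [0, 141] -> not filled
(12,9): row=0b1100, col=0b1001, row AND col = 0b1000 = 8; 8 != 9 -> empty
(83,63): row=0b1010011, col=0b111111, row AND col = 0b10011 = 19; 19 != 63 -> empty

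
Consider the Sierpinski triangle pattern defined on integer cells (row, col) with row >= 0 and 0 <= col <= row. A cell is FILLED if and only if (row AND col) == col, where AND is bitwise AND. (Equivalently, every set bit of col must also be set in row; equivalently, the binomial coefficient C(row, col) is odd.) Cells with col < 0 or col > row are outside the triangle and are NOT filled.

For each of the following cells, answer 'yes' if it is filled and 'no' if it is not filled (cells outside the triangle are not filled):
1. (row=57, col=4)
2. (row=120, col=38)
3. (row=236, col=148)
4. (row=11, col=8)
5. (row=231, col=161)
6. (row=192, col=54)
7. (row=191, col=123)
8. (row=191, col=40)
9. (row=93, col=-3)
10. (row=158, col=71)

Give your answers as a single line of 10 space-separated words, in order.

(57,4): row=0b111001, col=0b100, row AND col = 0b0 = 0; 0 != 4 -> empty
(120,38): row=0b1111000, col=0b100110, row AND col = 0b100000 = 32; 32 != 38 -> empty
(236,148): row=0b11101100, col=0b10010100, row AND col = 0b10000100 = 132; 132 != 148 -> empty
(11,8): row=0b1011, col=0b1000, row AND col = 0b1000 = 8; 8 == 8 -> filled
(231,161): row=0b11100111, col=0b10100001, row AND col = 0b10100001 = 161; 161 == 161 -> filled
(192,54): row=0b11000000, col=0b110110, row AND col = 0b0 = 0; 0 != 54 -> empty
(191,123): row=0b10111111, col=0b1111011, row AND col = 0b111011 = 59; 59 != 123 -> empty
(191,40): row=0b10111111, col=0b101000, row AND col = 0b101000 = 40; 40 == 40 -> filled
(93,-3): col outside [0, 93] -> not filled
(158,71): row=0b10011110, col=0b1000111, row AND col = 0b110 = 6; 6 != 71 -> empty

Answer: no no no yes yes no no yes no no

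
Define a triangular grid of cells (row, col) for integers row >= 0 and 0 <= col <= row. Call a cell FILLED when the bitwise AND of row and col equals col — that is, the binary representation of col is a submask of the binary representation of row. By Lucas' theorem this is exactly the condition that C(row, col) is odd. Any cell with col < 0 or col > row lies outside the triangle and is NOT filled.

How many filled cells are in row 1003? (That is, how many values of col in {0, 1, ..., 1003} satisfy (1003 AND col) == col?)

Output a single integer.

1003 in binary = 1111101011
popcount(1003) = number of 1-bits in 1111101011 = 8
A col c satisfies (1003 AND c) == c iff every set bit of c is also set in 1003; each of the 8 set bits of 1003 can independently be on or off in c.
count = 2^8 = 256

Answer: 256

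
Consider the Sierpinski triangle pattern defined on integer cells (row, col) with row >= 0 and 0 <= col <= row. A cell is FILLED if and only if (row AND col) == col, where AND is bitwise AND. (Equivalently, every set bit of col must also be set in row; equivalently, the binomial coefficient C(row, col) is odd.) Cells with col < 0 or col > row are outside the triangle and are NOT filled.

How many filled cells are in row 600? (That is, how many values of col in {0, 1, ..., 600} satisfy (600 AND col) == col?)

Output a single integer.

600 in binary = 1001011000
popcount(600) = number of 1-bits in 1001011000 = 4
A col c satisfies (600 AND c) == c iff every set bit of c is also set in 600; each of the 4 set bits of 600 can independently be on or off in c.
count = 2^4 = 16

Answer: 16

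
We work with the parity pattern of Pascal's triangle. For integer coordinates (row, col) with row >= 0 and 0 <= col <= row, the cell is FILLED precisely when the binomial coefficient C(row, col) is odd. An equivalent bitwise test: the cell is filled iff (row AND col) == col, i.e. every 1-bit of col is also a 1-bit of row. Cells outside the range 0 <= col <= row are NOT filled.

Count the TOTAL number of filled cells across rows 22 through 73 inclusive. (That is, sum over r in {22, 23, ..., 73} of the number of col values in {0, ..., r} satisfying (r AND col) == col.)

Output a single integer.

Answer: 684

Derivation:
r22=10110 pc3: +8 =8
r23=10111 pc4: +16 =24
r24=11000 pc2: +4 =28
r25=11001 pc3: +8 =36
r26=11010 pc3: +8 =44
r27=11011 pc4: +16 =60
r28=11100 pc3: +8 =68
r29=11101 pc4: +16 =84
r30=11110 pc4: +16 =100
r31=11111 pc5: +32 =132
r32=100000 pc1: +2 =134
r33=100001 pc2: +4 =138
r34=100010 pc2: +4 =142
r35=100011 pc3: +8 =150
r36=100100 pc2: +4 =154
r37=100101 pc3: +8 =162
r38=100110 pc3: +8 =170
r39=100111 pc4: +16 =186
r40=101000 pc2: +4 =190
r41=101001 pc3: +8 =198
r42=101010 pc3: +8 =206
r43=101011 pc4: +16 =222
r44=101100 pc3: +8 =230
r45=101101 pc4: +16 =246
r46=101110 pc4: +16 =262
r47=101111 pc5: +32 =294
r48=110000 pc2: +4 =298
r49=110001 pc3: +8 =306
r50=110010 pc3: +8 =314
r51=110011 pc4: +16 =330
r52=110100 pc3: +8 =338
r53=110101 pc4: +16 =354
r54=110110 pc4: +16 =370
r55=110111 pc5: +32 =402
r56=111000 pc3: +8 =410
r57=111001 pc4: +16 =426
r58=111010 pc4: +16 =442
r59=111011 pc5: +32 =474
r60=111100 pc4: +16 =490
r61=111101 pc5: +32 =522
r62=111110 pc5: +32 =554
r63=111111 pc6: +64 =618
r64=1000000 pc1: +2 =620
r65=1000001 pc2: +4 =624
r66=1000010 pc2: +4 =628
r67=1000011 pc3: +8 =636
r68=1000100 pc2: +4 =640
r69=1000101 pc3: +8 =648
r70=1000110 pc3: +8 =656
r71=1000111 pc4: +16 =672
r72=1001000 pc2: +4 =676
r73=1001001 pc3: +8 =684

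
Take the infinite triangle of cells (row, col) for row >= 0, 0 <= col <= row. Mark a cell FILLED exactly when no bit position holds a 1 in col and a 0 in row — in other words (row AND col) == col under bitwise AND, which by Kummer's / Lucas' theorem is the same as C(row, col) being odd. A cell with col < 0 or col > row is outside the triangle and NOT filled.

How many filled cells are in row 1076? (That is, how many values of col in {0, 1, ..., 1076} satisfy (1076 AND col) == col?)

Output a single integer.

1076 in binary = 10000110100
popcount(1076) = number of 1-bits in 10000110100 = 4
A col c satisfies (1076 AND c) == c iff every set bit of c is also set in 1076; each of the 4 set bits of 1076 can independently be on or off in c.
count = 2^4 = 16

Answer: 16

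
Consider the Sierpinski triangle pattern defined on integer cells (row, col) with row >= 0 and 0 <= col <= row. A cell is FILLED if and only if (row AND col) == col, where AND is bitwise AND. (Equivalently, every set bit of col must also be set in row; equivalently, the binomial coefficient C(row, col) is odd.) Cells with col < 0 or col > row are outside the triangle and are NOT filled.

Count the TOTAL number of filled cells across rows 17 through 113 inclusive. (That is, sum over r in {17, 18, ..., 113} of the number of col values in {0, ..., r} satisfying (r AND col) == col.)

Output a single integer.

Answer: 1480

Derivation:
r17=10001 pc2: +4 =4
r18=10010 pc2: +4 =8
r19=10011 pc3: +8 =16
r20=10100 pc2: +4 =20
r21=10101 pc3: +8 =28
r22=10110 pc3: +8 =36
r23=10111 pc4: +16 =52
r24=11000 pc2: +4 =56
r25=11001 pc3: +8 =64
r26=11010 pc3: +8 =72
r27=11011 pc4: +16 =88
r28=11100 pc3: +8 =96
r29=11101 pc4: +16 =112
r30=11110 pc4: +16 =128
r31=11111 pc5: +32 =160
r32=100000 pc1: +2 =162
r33=100001 pc2: +4 =166
r34=100010 pc2: +4 =170
r35=100011 pc3: +8 =178
r36=100100 pc2: +4 =182
r37=100101 pc3: +8 =190
r38=100110 pc3: +8 =198
r39=100111 pc4: +16 =214
r40=101000 pc2: +4 =218
r41=101001 pc3: +8 =226
r42=101010 pc3: +8 =234
r43=101011 pc4: +16 =250
r44=101100 pc3: +8 =258
r45=101101 pc4: +16 =274
r46=101110 pc4: +16 =290
r47=101111 pc5: +32 =322
r48=110000 pc2: +4 =326
r49=110001 pc3: +8 =334
r50=110010 pc3: +8 =342
r51=110011 pc4: +16 =358
r52=110100 pc3: +8 =366
r53=110101 pc4: +16 =382
r54=110110 pc4: +16 =398
r55=110111 pc5: +32 =430
r56=111000 pc3: +8 =438
r57=111001 pc4: +16 =454
r58=111010 pc4: +16 =470
r59=111011 pc5: +32 =502
r60=111100 pc4: +16 =518
r61=111101 pc5: +32 =550
r62=111110 pc5: +32 =582
r63=111111 pc6: +64 =646
r64=1000000 pc1: +2 =648
r65=1000001 pc2: +4 =652
r66=1000010 pc2: +4 =656
r67=1000011 pc3: +8 =664
r68=1000100 pc2: +4 =668
r69=1000101 pc3: +8 =676
r70=1000110 pc3: +8 =684
r71=1000111 pc4: +16 =700
r72=1001000 pc2: +4 =704
r73=1001001 pc3: +8 =712
r74=1001010 pc3: +8 =720
r75=1001011 pc4: +16 =736
r76=1001100 pc3: +8 =744
r77=1001101 pc4: +16 =760
r78=1001110 pc4: +16 =776
r79=1001111 pc5: +32 =808
r80=1010000 pc2: +4 =812
r81=1010001 pc3: +8 =820
r82=1010010 pc3: +8 =828
r83=1010011 pc4: +16 =844
r84=1010100 pc3: +8 =852
r85=1010101 pc4: +16 =868
r86=1010110 pc4: +16 =884
r87=1010111 pc5: +32 =916
r88=1011000 pc3: +8 =924
r89=1011001 pc4: +16 =940
r90=1011010 pc4: +16 =956
r91=1011011 pc5: +32 =988
r92=1011100 pc4: +16 =1004
r93=1011101 pc5: +32 =1036
r94=1011110 pc5: +32 =1068
r95=1011111 pc6: +64 =1132
r96=1100000 pc2: +4 =1136
r97=1100001 pc3: +8 =1144
r98=1100010 pc3: +8 =1152
r99=1100011 pc4: +16 =1168
r100=1100100 pc3: +8 =1176
r101=1100101 pc4: +16 =1192
r102=1100110 pc4: +16 =1208
r103=1100111 pc5: +32 =1240
r104=1101000 pc3: +8 =1248
r105=1101001 pc4: +16 =1264
r106=1101010 pc4: +16 =1280
r107=1101011 pc5: +32 =1312
r108=1101100 pc4: +16 =1328
r109=1101101 pc5: +32 =1360
r110=1101110 pc5: +32 =1392
r111=1101111 pc6: +64 =1456
r112=1110000 pc3: +8 =1464
r113=1110001 pc4: +16 =1480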